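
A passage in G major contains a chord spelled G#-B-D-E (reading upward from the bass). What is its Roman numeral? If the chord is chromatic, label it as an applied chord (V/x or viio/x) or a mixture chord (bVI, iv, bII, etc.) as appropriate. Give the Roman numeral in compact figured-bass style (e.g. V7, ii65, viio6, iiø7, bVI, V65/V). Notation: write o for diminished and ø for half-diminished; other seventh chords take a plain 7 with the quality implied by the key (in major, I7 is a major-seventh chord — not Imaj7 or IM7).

V65/ii

Stacked in thirds the chord is E-G#-B-D: a dominant seventh chord on E.
E is not a diatonic chord root with this quality in G major, but it lies a perfect fifth above A (ii), so the chord functions as an applied dominant of ii.
With G# in the bass the chord is in first inversion, so the figured bass is 65.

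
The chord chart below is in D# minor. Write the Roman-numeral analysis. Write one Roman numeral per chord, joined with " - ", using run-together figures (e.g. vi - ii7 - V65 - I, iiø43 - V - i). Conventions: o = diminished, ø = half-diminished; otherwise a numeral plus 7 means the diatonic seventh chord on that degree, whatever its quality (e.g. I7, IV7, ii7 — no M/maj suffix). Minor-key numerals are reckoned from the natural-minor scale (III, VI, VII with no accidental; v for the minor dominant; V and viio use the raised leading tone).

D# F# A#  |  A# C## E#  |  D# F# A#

D#-F#-A# has root D#, degree 1 in D# minor, so i.
A#-C##-E# has root A#, degree 5 in D# minor, so V.
D#-F#-A#: root D# is the tonic; minor triad there is i.

i - V - i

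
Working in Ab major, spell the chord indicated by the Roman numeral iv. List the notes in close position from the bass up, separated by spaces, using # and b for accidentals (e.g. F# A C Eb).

iv is the minor subdominant, borrowed from the parallel minor. In Ab major that root is Db.
So the chord is Db-Fb-Ab, a minor triad.

Db Fb Ab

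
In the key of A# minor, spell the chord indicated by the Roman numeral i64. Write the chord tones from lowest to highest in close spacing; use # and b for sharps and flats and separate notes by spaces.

E# A# C#

In A# minor, scale degree 1 is A#, and the diatonic chord built there is a minor triad.
That chord is spelled A#-C#-E#.
With the 64 figure the chord is in second inversion; from the bass E# upward in close position it reads E#-A#-C#.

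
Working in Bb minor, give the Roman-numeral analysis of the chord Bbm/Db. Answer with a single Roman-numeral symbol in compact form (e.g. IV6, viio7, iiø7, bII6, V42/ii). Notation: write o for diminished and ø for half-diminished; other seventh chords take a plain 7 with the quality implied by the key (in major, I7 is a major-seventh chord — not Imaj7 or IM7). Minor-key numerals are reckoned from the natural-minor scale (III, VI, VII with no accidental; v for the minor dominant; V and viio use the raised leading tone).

i6

The pitches Bb-Db-F form a minor triad rooted on Bb.
Bb is scale degree 1 in Bb minor, and a minor triad on that degree is written i.
With Db in the bass the chord is in first inversion, so the figured bass is 6.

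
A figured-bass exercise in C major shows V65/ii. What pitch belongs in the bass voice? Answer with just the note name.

The applied chord V65/ii is rooted on A: A-C#-E-G.
The figure 65 means first inversion — the third is in the bass.

C#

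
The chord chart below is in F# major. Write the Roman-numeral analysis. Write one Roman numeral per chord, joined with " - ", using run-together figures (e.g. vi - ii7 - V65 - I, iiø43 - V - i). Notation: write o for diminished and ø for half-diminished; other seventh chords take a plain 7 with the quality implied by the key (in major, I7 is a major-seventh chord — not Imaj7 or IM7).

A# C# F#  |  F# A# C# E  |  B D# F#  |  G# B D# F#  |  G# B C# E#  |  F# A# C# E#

A#-C#-F#: major triad on F# = scale degree 1 → I6.
F#-A#-C#-E: a dominant seventh chord on F#, the applied dominant of IV → V7/IV.
B-D#-F#: major triad on B = scale degree 4 → IV.
G#-B-D#-F# has root G#, degree 2 in F# major, so ii7.
G#-B-C#-E#: dominant seventh chord on C# = scale degree 5 → V43.
F#-A#-C#-E#: major seventh chord on F# = scale degree 1 → I7.

I6 - V7/IV - IV - ii7 - V43 - I7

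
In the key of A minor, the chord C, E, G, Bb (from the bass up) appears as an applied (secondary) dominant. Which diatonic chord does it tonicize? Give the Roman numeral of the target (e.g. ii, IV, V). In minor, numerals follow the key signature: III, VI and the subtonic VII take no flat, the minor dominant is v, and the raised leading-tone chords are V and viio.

VI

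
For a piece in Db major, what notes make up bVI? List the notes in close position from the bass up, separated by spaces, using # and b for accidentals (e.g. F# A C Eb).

Bbb Db Fb

bVI is a major triad on the lowered sixth degree, borrowed from the parallel minor. In Db major that root is Bbb.
So the chord is Bbb-Db-Fb.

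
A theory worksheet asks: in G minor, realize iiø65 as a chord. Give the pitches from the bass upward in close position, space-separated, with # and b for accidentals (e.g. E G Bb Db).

C Eb G A

In G minor, the supertonic is A, and the diatonic chord built there is a half-diminished seventh chord.
That chord is spelled A-C-Eb-G.
With the 65 figure the chord is in first inversion; from the bass C upward in close position it reads C-Eb-G-A.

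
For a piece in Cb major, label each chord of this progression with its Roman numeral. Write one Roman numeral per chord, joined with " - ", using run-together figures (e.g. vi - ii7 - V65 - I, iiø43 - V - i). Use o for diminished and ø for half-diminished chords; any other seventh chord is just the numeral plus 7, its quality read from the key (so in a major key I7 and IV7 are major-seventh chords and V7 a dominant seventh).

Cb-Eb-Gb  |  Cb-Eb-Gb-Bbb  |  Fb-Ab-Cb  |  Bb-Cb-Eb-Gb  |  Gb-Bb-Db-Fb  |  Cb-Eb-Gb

I - V7/IV - IV - I42 - V7 - I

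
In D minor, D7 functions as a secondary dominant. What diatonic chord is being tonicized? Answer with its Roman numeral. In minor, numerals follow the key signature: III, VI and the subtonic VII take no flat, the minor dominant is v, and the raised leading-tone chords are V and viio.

iv

The chord is a dominant seventh chord on D.
A dominant resolves down a perfect fifth: D → G. In D minor, G is scale degree 4, i.e. iv.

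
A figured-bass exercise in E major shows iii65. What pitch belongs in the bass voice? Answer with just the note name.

iii in E major has root G#; the chord is G#-B-D#-F#.
The figure 65 means first inversion — the third is in the bass.

B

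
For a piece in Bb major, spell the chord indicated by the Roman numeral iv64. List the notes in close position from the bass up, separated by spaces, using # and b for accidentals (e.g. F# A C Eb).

Scale degree 4 in Bb major is Eb; here the chord built on it is altered to a minor triad. iv64 is the minor subdominant, borrowed from the parallel minor.
So the chord is Eb-Gb-Bb, a minor triad.
The figured bass 64 indicates second inversion, placing the fifth (Bb) in the bass: Bb-Eb-Gb.

Bb Eb Gb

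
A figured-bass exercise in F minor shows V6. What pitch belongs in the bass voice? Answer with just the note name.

V in F minor has root C; the chord is C-E-G.
The figure 6 means first inversion — the third is in the bass.

E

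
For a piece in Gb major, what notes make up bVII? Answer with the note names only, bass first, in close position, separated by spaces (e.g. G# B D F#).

Fb Ab Cb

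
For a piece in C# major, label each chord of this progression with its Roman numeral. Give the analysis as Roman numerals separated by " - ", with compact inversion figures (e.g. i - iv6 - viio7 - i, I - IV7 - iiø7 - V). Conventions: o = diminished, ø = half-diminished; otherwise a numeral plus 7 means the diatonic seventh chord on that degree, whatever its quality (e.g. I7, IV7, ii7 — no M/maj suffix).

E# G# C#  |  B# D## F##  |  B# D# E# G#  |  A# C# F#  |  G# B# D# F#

I6 - V/iii - iii43 - IV6 - V7

E#-G#-C#: root C# is the tonic; major triad there is I6.
B#-D##-F##: chromatic; B# is V of iii, so V/iii.
B#-D#-E#-G# has root E#, degree 3 in C# major, so iii43.
A#-C#-F# has root F#, degree 4 in C# major, so IV6.
G#-B#-D#-F#: root G# is the dominant; dominant seventh chord there is V7.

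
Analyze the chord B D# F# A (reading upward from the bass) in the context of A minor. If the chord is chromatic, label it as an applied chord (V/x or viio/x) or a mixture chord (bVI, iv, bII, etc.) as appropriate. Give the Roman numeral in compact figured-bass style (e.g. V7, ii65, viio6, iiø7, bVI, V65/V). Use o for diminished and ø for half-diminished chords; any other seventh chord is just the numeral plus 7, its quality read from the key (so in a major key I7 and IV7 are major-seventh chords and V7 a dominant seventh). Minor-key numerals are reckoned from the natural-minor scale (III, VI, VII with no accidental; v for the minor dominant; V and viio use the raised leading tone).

V7/V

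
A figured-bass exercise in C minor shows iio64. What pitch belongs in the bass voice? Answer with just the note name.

Ab

iio in C minor has root D; the chord is D-F-Ab.
The figure 64 means second inversion — the fifth is in the bass.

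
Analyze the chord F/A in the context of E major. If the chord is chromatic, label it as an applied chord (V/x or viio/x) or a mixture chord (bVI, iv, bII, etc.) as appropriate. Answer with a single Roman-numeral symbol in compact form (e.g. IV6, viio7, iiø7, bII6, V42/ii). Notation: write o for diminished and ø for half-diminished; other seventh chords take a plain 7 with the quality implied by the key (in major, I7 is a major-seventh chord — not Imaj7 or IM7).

bII6

Stacked in thirds the chord is F-A-C: a major triad on F.
F is the lowered second degree of E major (diatonic 2 would be F#). This is the Neapolitan sixth — a major triad on the lowered second degree, here in its customary first inversion.
With A in the bass the chord is in first inversion, so the figured bass is 6.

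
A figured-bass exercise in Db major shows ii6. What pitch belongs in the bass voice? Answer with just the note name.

Gb

ii in Db major has root Eb; the chord is Eb-Gb-Bb.
The figure 6 means first inversion — the third is in the bass.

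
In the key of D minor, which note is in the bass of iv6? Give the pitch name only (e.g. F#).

iv in D minor has root G; the chord is G-Bb-D.
The figure 6 means first inversion — the third is in the bass.

Bb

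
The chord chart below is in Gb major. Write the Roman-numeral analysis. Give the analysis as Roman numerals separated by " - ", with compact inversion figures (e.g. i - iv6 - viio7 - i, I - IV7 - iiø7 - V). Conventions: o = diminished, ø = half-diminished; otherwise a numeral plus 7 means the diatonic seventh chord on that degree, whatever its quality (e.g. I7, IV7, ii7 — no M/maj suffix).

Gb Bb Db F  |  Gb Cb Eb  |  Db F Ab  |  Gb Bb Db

I7 - IV64 - V - I

Gb-Bb-Db-F: root Gb is the tonic; major seventh chord there is I7.
Gb-Cb-Eb: root Cb is the subdominant; major triad there is IV64.
Db-F-Ab: major triad on Db = scale degree 5 → V.
Gb-Bb-Db has root Gb, degree 1 in Gb major, so I.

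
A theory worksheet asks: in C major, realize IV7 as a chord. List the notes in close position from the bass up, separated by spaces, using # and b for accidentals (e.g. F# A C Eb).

F A C E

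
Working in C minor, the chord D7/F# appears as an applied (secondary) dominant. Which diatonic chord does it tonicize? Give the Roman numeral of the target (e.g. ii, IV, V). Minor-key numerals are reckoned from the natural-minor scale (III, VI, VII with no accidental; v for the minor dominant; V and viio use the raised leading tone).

The chord is a dominant seventh chord on D.
A dominant resolves down a perfect fifth: D → G. In C minor, G is scale degree 5, i.e. V.

V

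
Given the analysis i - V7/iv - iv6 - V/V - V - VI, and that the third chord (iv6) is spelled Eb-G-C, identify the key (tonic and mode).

The chord Cm/Eb is a minor triad rooted on C; its label is iv6.
Counting down 3 scale steps from C places the tonic on G; a minor triad on degree 4 is diatonic only in minor.

G minor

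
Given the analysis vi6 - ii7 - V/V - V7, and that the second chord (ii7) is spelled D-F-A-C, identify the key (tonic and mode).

C major

ii7 is given as D-F-A-C — a minor seventh chord with root D.
Counting down one scale step from D places the tonic on C; a minor seventh chord on degree 2 is diatonic only in major.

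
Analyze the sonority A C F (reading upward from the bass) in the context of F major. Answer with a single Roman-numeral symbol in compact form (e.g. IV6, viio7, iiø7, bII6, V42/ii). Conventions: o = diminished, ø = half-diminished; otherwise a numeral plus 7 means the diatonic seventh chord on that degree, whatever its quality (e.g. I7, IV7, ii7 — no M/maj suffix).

Stacked in thirds the chord is F-A-C: a major triad on F.
In F major, F is the tonic; the diatonic major triad there is I.
With A in the bass the chord is in first inversion, so the figured bass is 6.

I6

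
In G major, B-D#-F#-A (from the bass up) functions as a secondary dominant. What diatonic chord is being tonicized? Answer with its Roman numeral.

vi

The chord is a dominant seventh chord on B.
A dominant resolves down a perfect fifth: B → E. In G major, E is scale degree 6, i.e. vi.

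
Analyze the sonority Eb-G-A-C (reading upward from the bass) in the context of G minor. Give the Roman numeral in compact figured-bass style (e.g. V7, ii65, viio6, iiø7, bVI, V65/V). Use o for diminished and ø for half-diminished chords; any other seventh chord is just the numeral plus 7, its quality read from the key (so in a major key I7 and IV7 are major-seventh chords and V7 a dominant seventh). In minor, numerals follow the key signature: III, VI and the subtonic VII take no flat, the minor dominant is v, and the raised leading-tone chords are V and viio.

The pitches A-C-Eb-G form a half-diminished seventh chord rooted on A.
In G minor, A is the supertonic; the diatonic half-diminished seventh chord there is iiø7.
With Eb in the bass the chord is in second inversion, so the figured bass is 43.

iiø43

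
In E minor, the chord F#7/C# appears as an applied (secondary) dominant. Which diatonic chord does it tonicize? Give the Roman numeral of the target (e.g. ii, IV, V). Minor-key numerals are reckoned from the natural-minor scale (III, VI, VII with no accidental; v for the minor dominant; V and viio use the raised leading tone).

V

The chord is a dominant seventh chord on F#.
A dominant resolves down a perfect fifth: F# → B. In E minor, B is scale degree 5, i.e. V.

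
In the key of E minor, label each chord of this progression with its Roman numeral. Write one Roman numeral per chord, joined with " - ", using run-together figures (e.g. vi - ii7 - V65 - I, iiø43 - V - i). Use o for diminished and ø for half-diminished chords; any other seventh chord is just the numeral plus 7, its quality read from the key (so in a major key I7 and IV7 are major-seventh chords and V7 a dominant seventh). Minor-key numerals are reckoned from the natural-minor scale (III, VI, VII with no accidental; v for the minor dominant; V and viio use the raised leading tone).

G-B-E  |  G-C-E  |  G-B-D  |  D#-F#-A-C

G-B-E: root E is the tonic; minor triad there is i6.
G-C-E: major triad on C = scale degree 6 → VI64.
G-B-D: major triad on G = scale degree 3 → III.
D#-F#-A-C has root D#, degree 7 in E minor, so viio7.

i6 - VI64 - III - viio7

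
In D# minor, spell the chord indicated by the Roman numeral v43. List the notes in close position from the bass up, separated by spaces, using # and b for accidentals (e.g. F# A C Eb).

The numeral's case and figure indicate a minor seventh chord. In D# minor its root, scale degree 5, is A#.
That chord is spelled A#-C#-E#-G#.
The figured bass 43 indicates second inversion, placing the fifth (E#) in the bass: E#-G#-A#-C#.

E# G# A# C#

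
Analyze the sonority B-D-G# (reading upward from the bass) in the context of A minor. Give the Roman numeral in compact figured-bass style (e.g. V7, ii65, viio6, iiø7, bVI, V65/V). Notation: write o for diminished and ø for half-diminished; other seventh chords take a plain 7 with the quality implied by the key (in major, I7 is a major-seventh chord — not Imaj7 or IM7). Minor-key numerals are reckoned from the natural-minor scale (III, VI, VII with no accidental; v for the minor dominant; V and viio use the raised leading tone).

viio6

The pitches G#-B-D form a diminished triad rooted on G#.
In A minor, G# is the leading tone; the diatonic diminished triad there is viio.
With B in the bass the chord is in first inversion, so the figured bass is 6.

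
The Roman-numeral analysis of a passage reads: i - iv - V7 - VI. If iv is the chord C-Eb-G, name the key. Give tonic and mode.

iv is given as C-Eb-G — a minor triad with root C.
If C is scale degree 4 and the mode makes that degree carry a minor triad, the tonic is G and the mode is minor.

G minor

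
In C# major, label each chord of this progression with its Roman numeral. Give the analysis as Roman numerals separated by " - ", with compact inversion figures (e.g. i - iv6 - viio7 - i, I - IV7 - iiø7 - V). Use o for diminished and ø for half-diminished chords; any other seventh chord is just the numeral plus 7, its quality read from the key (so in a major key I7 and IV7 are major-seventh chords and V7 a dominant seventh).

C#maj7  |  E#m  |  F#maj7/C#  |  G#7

C#maj7: major seventh chord on C# = scale degree 1 → I7.
E#m has root E#, degree 3 in C# major, so iii.
F#maj7/C# has root F#, degree 4 in C# major, so IV43.
G#7: dominant seventh chord on G# = scale degree 5 → V7.

I7 - iii - IV43 - V7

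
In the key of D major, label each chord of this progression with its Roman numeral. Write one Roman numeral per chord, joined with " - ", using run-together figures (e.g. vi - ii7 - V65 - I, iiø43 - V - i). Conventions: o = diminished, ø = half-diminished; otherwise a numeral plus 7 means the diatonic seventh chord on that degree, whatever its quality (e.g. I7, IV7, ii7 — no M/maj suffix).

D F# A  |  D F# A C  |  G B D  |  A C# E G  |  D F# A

D-F#-A has root D, degree 1 in D major, so I.
D-F#-A-C: a dominant seventh chord on D, the applied dominant of IV → V7/IV.
G-B-D: major triad on G = scale degree 4 → IV.
A-C#-E-G has root A, degree 5 in D major, so V7.
D-F#-A has root D, degree 1 in D major, so I.

I - V7/IV - IV - V7 - I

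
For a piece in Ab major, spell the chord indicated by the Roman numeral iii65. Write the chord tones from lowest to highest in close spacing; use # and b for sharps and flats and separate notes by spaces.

Eb G Bb C

The numeral's case and figure indicate a minor seventh chord. In Ab major its root, the third degree, is C.
Stacking thirds from C gives C-Eb-G-Bb.
The figured bass 65 indicates first inversion, placing the third (Eb) in the bass: Eb-G-Bb-C.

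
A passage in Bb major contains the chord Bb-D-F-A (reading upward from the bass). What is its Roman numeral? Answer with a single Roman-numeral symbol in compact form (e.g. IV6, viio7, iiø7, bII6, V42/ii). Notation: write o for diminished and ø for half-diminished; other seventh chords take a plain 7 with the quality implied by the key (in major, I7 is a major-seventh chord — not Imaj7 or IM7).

I7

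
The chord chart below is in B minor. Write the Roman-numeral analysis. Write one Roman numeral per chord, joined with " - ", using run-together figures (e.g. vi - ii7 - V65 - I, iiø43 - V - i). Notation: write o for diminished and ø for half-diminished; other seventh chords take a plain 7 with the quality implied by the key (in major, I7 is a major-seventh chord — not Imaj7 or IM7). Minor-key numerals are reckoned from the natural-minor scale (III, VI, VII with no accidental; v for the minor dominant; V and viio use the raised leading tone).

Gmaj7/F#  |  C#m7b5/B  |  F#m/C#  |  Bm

VI42 - iiø42 - v64 - i

Gmaj7/F#: major seventh chord on G = scale degree 6 → VI42.
C#m7b5/B: root C# is the supertonic; half-diminished seventh chord there is iiø42.
F#m/C# has root F#, degree 5 in B minor, so v64.
Bm: root B is the tonic; minor triad there is i.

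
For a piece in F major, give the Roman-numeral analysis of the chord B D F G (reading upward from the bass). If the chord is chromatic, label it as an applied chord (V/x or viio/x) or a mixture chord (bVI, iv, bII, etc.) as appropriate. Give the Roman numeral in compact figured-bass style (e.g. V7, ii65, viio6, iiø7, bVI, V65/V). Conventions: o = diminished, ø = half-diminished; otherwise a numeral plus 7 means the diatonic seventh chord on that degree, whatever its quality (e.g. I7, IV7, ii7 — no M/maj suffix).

V65/V

Stacked in thirds the chord is G-B-D-F: a dominant seventh chord on G.
G is not a diatonic chord root with this quality in F major, but it lies a perfect fifth above C (V), so the chord functions as an applied dominant of V.
With B in the bass the chord is in first inversion, so the figured bass is 65.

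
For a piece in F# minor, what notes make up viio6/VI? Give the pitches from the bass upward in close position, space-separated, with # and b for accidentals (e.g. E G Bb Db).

E G C#

viio6/VI is a secondary leading-tone chord. The target VI is D in F# minor; the applied chord is rooted a semitone below, on C#.
Building a diminished triad on C# gives C#-E-G.
The figured bass 6 indicates first inversion, placing the third (E) in the bass: E-G-C#.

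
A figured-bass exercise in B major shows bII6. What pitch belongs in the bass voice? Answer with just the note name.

E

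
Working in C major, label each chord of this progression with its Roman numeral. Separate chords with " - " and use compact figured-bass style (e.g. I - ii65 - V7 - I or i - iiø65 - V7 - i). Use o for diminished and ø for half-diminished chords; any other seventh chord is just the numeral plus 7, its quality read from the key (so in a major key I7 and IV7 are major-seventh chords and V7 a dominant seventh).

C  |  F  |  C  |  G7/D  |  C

C: root C is the tonic; major triad there is I.
F has root F, degree 4 in C major, so IV.
C has root C, degree 1 in C major, so I.
G7/D: dominant seventh chord on G = scale degree 5 → V43.
C: root C is the tonic; major triad there is I.

I - IV - I - V43 - I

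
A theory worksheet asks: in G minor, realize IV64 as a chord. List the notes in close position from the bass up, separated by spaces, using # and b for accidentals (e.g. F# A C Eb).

G C E

Scale degree 4 in G minor is C; here the chord built on it is altered to a major triad. IV64 is the major subdominant, borrowed from the parallel major.
So the chord is C-E-G.
The figured bass 64 indicates second inversion, placing the fifth (G) in the bass: G-C-E.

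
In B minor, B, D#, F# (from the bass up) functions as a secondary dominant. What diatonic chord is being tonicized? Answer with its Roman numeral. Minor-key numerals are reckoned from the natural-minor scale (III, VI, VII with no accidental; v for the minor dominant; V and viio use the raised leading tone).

The chord is a major triad on B.
A dominant resolves down a perfect fifth: B → E. In B minor, E is scale degree 4, i.e. iv.

iv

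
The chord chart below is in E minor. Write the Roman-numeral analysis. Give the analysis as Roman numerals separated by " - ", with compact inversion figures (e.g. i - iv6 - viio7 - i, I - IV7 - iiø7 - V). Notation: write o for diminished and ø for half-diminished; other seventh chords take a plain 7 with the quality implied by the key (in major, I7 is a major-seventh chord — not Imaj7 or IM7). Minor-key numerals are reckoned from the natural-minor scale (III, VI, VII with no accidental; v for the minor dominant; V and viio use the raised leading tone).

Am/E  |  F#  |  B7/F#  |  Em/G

iv64 - V/V - V43 - i6

Am/E: root A is the subdominant; minor triad there is iv64.
F#: a major triad on F#, the applied dominant of V → V/V.
B7/F# has root B, degree 5 in E minor, so V43.
Em/G: root E is the tonic; minor triad there is i6.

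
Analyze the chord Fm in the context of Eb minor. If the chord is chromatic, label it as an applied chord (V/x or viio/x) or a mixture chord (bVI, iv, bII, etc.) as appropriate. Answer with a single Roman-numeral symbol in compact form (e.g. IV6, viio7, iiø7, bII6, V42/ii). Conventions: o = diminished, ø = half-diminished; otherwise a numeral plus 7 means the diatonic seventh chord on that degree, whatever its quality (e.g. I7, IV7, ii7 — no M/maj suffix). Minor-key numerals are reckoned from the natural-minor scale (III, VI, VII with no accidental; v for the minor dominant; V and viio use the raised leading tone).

ii

The pitches F-Ab-C form a minor triad rooted on F.
F is the second degree of Eb minor. This is the minor supertonic, borrowed from the parallel major (the Dorian ii).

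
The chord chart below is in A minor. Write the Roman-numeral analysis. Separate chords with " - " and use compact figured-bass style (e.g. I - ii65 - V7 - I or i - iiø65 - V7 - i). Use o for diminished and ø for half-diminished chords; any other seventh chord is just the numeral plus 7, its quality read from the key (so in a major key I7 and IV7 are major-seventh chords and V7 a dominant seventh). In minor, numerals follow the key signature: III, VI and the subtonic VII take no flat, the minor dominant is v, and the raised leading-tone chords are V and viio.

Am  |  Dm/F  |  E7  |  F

Am: root A is the tonic; minor triad there is i.
Dm/F has root D, degree 4 in A minor, so iv6.
E7: root E is the dominant; dominant seventh chord there is V7.
F has root F, degree 6 in A minor, so VI.

i - iv6 - V7 - VI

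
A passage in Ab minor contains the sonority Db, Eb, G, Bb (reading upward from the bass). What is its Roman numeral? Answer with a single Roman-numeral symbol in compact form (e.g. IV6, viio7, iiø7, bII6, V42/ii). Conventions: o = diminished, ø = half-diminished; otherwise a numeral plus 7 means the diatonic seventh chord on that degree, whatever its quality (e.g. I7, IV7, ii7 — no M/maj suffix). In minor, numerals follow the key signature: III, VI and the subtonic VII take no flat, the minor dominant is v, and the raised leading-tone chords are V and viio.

The pitches Eb-G-Bb-Db form a dominant seventh chord rooted on Eb.
Eb is scale degree 5 in Ab minor, and a dominant seventh chord on that degree is written V7.
With Db in the bass the chord is in third inversion, so the figured bass is 42.

V42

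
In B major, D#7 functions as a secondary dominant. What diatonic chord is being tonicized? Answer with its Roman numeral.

The chord is a dominant seventh chord on D#.
A dominant resolves down a perfect fifth: D# → G#. In B major, G# is scale degree 6, i.e. vi.

vi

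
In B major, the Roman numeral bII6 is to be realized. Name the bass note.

E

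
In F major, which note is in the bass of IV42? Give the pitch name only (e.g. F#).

IV in F major has root Bb; the chord is Bb-D-F-A.
The figure 42 means third inversion — the seventh is in the bass.

A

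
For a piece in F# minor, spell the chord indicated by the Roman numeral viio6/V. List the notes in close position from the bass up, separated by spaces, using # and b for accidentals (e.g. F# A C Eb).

D# F# B#

viio6/V is a secondary leading-tone chord. The target V is C# in F# minor; the applied chord is rooted a semitone below, on B#.
Building a diminished triad on B# gives B#-D#-F#.
With the 6 figure the chord is in first inversion; from the bass D# upward in close position it reads D#-F#-B#.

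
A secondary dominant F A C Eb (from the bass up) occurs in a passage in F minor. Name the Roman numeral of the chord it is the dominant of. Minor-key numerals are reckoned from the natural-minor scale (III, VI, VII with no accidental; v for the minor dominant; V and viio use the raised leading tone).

iv

The chord is a dominant seventh chord on F.
A dominant resolves down a perfect fifth: F → Bb. In F minor, Bb is scale degree 4, i.e. iv.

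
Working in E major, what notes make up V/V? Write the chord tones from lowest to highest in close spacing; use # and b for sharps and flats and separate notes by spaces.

F# A# C#

V/V is a secondary dominant — the dominant triad of V. V in E major is B, so the applied chord's root is F#, a perfect fifth above.
Building a major triad on F# gives F#-A#-C#.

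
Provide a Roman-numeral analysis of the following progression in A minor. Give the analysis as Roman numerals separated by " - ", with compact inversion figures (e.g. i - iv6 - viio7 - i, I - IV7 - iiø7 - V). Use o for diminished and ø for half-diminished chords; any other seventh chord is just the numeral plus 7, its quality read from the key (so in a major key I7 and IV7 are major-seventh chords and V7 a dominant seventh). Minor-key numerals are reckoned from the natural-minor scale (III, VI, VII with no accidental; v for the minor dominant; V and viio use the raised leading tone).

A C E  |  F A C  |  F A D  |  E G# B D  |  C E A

A-C-E: root A is the tonic; minor triad there is i.
F-A-C has root F, degree 6 in A minor, so VI.
F-A-D: minor triad on D = scale degree 4 → iv6.
E-G#-B-D has root E, degree 5 in A minor, so V7.
C-E-A: minor triad on A = scale degree 1 → i6.

i - VI - iv6 - V7 - i6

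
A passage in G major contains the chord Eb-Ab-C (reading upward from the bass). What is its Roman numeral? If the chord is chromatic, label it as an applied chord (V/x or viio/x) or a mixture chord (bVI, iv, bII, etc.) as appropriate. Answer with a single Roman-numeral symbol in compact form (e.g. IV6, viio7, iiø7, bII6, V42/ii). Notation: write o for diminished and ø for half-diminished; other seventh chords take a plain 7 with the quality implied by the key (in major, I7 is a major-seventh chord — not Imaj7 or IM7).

Stacked in thirds the chord is Ab-C-Eb: a major triad on Ab.
Ab is the lowered second degree of G major (diatonic 2 would be A). This is the Neapolitan chord — a major triad on the lowered second degree.
With Eb in the bass the chord is in second inversion, so the figured bass is 64.

bII64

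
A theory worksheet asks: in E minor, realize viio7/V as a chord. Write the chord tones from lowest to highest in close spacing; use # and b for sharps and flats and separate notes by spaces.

The slash marks an applied leading-tone chord: viio of V. In E minor, V is B, so the leading tone to it is A#, a half step below.
Building a fully diminished seventh chord on A# gives A#-C#-E-G.

A# C# E G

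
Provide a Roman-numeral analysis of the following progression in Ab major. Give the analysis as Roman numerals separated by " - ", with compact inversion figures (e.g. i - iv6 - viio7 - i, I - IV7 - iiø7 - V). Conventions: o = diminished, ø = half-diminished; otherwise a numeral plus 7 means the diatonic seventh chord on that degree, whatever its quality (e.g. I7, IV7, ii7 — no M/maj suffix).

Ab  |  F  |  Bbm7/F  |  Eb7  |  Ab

I - V/ii - ii43 - V7 - I

Ab: major triad on Ab = scale degree 1 → I.
F is the secondary dominant of ii (major triad on F): V/ii.
Bbm7/F: root Bb is the supertonic; minor seventh chord there is ii43.
Eb7 has root Eb, degree 5 in Ab major, so V7.
Ab: root Ab is the tonic; major triad there is I.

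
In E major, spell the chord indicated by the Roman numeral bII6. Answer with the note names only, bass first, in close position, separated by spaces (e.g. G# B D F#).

Scale degree 2 in E major is F#; lowering it a half step gives F. bII6 is the Neapolitan sixth — a major triad on the lowered second degree, here in its customary first inversion.
So the chord is F-A-C.
With the 6 figure the chord is in first inversion; from the bass A upward in close position it reads A-C-F.

A C F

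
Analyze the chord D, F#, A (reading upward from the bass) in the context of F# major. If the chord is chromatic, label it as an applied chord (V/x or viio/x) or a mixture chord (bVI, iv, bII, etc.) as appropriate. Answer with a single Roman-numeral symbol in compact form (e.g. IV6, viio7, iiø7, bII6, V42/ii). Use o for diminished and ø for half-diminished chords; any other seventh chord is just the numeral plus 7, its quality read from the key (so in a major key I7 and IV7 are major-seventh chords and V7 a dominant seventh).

bVI

The pitches D-F#-A form a major triad rooted on D.
D is the lowered sixth degree of F# major (diatonic 6 would be D#). This is a major triad on the lowered sixth degree, borrowed from the parallel minor.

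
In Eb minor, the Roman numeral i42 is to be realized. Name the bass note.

i in Eb minor has root Eb; the chord is Eb-Gb-Bb-Db.
The figure 42 means third inversion — the seventh is in the bass.

Db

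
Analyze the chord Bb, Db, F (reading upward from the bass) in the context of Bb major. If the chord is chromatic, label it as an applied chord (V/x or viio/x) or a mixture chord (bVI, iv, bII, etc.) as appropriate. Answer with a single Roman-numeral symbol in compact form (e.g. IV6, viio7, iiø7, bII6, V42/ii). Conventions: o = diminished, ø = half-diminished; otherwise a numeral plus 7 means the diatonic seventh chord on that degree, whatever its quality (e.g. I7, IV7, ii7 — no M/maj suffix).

i

The pitches Bb-Db-F form a minor triad rooted on Bb.
Bb is the first degree of Bb major. This is the minor tonic, borrowed from the parallel minor.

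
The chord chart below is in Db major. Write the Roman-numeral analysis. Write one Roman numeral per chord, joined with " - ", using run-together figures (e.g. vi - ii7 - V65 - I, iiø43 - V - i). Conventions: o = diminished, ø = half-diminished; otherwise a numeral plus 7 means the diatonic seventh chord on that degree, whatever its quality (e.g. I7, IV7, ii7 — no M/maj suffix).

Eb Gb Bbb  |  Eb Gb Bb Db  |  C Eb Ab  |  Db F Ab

iio - ii7 - V6 - I

Eb-Gb-Bbb is non-diatonic — iio, a mixture chord from Db minor.
Eb-Gb-Bb-Db: root Eb is the supertonic; minor seventh chord there is ii7.
C-Eb-Ab: root Ab is the dominant; major triad there is V6.
Db-F-Ab has root Db, degree 1 in Db major, so I.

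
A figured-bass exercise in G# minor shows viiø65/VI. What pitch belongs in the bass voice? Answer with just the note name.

The applied chord viiø65/VI is rooted on D#: D#-F#-A-C#.
The figure 65 means first inversion — the third is in the bass.

F#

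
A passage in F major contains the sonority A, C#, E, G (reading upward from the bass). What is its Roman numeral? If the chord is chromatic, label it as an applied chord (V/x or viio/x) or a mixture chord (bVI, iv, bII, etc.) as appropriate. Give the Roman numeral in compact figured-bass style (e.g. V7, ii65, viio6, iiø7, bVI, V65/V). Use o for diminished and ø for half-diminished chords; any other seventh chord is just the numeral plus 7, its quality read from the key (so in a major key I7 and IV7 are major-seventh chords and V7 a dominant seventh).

The pitches A-C#-E-G form a dominant seventh chord rooted on A.
A is not a diatonic chord root with this quality in F major, but it lies a perfect fifth above D (vi), so the chord functions as an applied dominant of vi.

V7/vi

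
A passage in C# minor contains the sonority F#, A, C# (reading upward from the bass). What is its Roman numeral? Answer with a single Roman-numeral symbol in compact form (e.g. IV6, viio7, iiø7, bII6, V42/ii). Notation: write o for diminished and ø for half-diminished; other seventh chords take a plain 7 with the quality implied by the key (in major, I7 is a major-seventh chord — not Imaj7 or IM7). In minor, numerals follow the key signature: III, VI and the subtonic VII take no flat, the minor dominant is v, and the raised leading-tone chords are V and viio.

iv

Stacked in thirds the chord is F#-A-C#: a minor triad on F#.
In C# minor, F# is the subdominant; the diatonic minor triad there is iv.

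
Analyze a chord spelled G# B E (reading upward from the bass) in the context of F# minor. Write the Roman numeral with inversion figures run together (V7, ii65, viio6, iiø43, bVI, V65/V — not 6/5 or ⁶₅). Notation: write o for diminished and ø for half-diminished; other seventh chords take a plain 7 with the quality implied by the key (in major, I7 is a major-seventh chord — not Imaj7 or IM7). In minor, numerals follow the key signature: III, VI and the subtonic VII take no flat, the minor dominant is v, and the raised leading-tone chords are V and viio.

VII6

The pitches E-G#-B form a major triad rooted on E.
In F# minor, E is the subtonic; the diatonic major triad there is VII.
With G# in the bass the chord is in first inversion, so the figured bass is 6.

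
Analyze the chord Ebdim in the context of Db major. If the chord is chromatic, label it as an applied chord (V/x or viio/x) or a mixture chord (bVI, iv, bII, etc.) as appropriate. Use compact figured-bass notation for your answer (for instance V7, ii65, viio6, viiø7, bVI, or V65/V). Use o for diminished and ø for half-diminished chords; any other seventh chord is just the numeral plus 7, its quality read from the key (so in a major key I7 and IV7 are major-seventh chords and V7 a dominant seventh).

iio

The pitches Eb-Gb-Bbb form a diminished triad rooted on Eb.
Eb is the second degree of Db major. This is the diminished supertonic triad, borrowed from the parallel minor.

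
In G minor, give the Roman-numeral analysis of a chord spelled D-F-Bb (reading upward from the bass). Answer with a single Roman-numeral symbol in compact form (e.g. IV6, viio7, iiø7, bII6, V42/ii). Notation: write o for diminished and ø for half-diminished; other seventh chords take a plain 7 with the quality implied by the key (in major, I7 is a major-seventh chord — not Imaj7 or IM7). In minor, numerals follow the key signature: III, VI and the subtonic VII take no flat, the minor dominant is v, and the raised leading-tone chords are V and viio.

III6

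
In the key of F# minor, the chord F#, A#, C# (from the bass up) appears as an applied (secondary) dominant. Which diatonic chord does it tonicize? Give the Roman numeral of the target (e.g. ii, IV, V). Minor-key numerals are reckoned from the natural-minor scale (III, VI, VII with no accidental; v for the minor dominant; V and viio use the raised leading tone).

iv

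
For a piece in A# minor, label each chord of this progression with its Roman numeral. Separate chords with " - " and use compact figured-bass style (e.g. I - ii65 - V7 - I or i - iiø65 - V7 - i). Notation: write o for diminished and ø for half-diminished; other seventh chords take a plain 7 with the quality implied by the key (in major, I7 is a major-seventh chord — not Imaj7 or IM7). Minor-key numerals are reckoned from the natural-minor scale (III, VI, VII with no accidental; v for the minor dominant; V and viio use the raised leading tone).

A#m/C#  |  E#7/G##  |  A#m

A#m/C#: root A# is the tonic; minor triad there is i6.
E#7/G##: root E# is the dominant; dominant seventh chord there is V65.
A#m: minor triad on A# = scale degree 1 → i.

i6 - V65 - i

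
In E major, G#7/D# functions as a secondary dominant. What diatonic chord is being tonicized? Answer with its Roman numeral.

vi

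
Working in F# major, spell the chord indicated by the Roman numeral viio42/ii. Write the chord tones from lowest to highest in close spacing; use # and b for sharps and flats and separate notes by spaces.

viio42/ii is a secondary leading-tone chord. The target ii is G# in F# major; the applied chord is rooted a semitone below, on F##.
Building a fully diminished seventh chord on F## gives F##-A#-C#-E.
The figured bass 42 indicates third inversion, placing the seventh (E) in the bass: E-F##-A#-C#.

E F## A# C#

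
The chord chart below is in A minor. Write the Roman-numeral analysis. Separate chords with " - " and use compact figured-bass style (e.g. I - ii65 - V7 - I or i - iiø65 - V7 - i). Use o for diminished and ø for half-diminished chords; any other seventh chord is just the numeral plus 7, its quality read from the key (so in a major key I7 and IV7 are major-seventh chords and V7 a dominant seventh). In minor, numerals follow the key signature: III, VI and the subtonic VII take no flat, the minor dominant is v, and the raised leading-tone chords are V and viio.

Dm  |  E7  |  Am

iv - V7 - i

Dm: minor triad on D = scale degree 4 → iv.
E7: dominant seventh chord on E = scale degree 5 → V7.
Am has root A, degree 1 in A minor, so i.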